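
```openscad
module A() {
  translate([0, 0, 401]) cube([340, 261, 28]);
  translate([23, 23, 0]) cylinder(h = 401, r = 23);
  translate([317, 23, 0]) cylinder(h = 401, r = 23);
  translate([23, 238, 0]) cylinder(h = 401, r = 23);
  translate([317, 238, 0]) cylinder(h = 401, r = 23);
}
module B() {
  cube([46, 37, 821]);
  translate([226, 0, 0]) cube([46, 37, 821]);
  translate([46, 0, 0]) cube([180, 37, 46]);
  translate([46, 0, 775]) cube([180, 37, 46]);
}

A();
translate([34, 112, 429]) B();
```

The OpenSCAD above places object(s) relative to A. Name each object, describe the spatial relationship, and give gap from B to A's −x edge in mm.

A is a stool. B is a picture frame. The picture frame is on top of the stool, centred. The gap from the picture frame to the stool's −x edge is 34 mm.

The picture frame's min-x is at 34; the stool's min-x is 0; gap = 34 mm.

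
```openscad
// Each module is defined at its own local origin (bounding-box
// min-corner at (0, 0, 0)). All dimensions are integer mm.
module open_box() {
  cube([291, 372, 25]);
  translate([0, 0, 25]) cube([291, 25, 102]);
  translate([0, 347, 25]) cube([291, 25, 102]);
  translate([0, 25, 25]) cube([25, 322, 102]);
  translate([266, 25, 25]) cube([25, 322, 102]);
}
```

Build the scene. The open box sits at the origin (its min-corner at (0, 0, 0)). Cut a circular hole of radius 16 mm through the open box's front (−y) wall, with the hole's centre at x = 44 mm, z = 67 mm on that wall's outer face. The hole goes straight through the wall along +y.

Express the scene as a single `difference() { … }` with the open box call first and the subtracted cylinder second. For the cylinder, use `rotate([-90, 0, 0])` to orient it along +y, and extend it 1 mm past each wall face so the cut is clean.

difference() {
  open_box();
  translate([44, -1, 67]) rotate([-90, 0, 0]) cylinder(h = 27, r = 16);
}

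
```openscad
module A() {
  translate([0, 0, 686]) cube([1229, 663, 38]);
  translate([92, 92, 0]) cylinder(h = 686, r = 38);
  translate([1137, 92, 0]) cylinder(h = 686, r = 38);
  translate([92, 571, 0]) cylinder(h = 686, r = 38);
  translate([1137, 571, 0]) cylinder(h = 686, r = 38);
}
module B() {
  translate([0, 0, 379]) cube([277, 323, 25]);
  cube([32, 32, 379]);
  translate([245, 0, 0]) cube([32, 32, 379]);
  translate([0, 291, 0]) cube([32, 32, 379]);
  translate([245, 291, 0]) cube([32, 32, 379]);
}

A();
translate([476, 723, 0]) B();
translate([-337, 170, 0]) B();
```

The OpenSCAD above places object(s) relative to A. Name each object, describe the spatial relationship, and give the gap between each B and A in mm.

A is a table. B is a stool. Two stools sit around the table at the +y, −x sides. The gap between each stool and the table is 60 mm.

Each stool's nearest face is 60 mm from the table's bounding box.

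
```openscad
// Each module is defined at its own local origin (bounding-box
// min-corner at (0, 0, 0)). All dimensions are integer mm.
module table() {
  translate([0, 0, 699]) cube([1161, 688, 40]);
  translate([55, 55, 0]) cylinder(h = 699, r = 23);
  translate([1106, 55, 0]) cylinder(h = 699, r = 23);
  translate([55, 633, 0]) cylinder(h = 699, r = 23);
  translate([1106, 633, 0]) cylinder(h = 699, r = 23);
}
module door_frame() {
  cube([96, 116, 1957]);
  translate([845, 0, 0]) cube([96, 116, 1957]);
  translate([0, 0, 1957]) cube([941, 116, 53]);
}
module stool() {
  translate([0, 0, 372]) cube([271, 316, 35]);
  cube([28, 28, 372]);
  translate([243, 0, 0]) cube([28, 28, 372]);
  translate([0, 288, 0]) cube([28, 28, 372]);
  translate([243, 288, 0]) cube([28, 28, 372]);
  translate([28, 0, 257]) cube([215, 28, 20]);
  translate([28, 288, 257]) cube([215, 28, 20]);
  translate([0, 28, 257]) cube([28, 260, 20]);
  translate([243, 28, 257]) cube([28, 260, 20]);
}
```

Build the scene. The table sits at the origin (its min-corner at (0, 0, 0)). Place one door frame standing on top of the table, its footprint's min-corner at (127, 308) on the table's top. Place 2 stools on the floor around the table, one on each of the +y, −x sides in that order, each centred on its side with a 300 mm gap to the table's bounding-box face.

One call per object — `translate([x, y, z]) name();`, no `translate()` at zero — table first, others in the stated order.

table();
translate([127, 308, 739]) door_frame();
translate([445, 988, 0]) stool();
translate([-571, 186, 0]) stool();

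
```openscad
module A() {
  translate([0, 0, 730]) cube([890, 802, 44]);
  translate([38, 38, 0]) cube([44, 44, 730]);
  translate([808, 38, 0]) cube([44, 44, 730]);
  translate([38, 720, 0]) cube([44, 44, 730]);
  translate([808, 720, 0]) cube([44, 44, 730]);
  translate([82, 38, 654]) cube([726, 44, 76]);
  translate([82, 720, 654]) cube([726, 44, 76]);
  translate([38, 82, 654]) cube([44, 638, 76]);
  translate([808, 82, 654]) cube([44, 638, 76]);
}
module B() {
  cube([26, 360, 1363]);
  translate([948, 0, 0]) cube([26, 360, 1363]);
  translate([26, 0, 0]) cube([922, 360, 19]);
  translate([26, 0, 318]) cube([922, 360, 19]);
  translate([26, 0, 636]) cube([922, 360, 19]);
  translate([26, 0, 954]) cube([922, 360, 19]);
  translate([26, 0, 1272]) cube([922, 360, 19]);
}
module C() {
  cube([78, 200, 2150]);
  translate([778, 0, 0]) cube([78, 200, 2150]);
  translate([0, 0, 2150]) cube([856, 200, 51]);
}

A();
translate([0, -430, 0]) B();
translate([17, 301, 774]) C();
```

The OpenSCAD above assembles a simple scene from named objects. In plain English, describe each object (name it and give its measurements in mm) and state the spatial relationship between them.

A is a table: top 890 mm (x) × 802 mm (y), 44 mm thick, upper face at z = 774 mm, on four 44×44 mm square legs, each inset 38 mm from the nearest pair of top edges, running from z = 0 to the bottom of the top. Four apron rails, 44 mm thick and 76 mm tall, run between adjacent legs with their top edges flush with the underside of the top and their outer faces flush with the legs' outer faces.

B is an open bookshelf. Two side panels, each 26 mm thick, 360 mm deep and 1363 mm tall, stand 974 mm apart (outside-to-outside). Between them sit 5 shelves, each 19 mm thick and 360 mm deep, spanning the full gap between the sides. The bottom shelf rests on the floor (its underside at z = 0) and the clear gap between one shelf's top and the next shelf's underside is 299 mm.

C is a rectangular door frame: two vertical jambs of 78×200 mm section, 2150 mm tall, with a clear opening 700 mm wide between their inner faces. A header 51 mm tall and 200 mm deep lies on top of the jambs and spans the full outside width.

The bookshelf is on the floor beside the table on its −y side. The door frame is on top of the table, centred.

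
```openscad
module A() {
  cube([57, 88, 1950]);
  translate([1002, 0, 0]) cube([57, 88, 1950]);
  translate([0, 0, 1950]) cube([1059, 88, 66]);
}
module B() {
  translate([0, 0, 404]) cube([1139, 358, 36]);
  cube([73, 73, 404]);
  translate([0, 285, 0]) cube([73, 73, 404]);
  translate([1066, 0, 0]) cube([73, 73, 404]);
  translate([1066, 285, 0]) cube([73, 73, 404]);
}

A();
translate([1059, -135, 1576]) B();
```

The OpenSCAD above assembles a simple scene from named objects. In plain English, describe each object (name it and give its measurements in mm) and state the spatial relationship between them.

A is a rectangular door frame: two vertical jambs of 57×88 mm section, 1950 mm tall, with a clear opening 945 mm wide between their inner faces. A header 66 mm tall and 88 mm deep lies on top of the jambs and spans the full outside width.

B is a bench: a 1139×358 mm seat slab, 36 mm thick, top at z = 440 mm, on four 73×73 mm square legs flush with the seat corners and standing on z = 0.

The bench is beside the door frame with their tops flush at z = 2016.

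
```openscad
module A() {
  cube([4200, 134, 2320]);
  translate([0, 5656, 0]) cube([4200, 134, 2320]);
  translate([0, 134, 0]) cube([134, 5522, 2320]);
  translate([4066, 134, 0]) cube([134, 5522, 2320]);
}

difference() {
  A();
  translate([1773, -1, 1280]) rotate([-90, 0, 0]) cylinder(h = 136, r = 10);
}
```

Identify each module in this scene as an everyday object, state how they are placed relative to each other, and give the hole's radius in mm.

A is a house frame. The house frame has a circular hole through its front wall. The hole's radius is 10 mm.

The subtracted cylinder has r = 10 mm.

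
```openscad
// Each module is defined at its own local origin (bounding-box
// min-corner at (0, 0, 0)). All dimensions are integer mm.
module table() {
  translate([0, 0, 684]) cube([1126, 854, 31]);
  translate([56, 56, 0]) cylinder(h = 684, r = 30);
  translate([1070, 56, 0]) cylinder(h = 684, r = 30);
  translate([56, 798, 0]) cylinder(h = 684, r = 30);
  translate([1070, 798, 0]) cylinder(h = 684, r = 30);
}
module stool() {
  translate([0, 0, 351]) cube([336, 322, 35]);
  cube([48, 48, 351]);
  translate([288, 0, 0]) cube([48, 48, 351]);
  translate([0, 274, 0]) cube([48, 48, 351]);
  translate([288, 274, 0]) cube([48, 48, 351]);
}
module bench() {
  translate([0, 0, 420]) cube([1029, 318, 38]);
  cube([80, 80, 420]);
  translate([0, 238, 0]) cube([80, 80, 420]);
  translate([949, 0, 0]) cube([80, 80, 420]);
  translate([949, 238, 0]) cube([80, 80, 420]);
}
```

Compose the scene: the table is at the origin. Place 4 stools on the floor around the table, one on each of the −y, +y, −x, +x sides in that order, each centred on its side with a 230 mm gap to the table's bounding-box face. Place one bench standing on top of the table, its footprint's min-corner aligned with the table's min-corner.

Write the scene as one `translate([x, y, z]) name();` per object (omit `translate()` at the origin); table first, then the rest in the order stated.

table();
translate([395, -552, 0]) stool();
translate([395, 1084, 0]) stool();
translate([-566, 266, 0]) stool();
translate([1356, 266, 0]) stool();
translate([0, 0, 715]) bench();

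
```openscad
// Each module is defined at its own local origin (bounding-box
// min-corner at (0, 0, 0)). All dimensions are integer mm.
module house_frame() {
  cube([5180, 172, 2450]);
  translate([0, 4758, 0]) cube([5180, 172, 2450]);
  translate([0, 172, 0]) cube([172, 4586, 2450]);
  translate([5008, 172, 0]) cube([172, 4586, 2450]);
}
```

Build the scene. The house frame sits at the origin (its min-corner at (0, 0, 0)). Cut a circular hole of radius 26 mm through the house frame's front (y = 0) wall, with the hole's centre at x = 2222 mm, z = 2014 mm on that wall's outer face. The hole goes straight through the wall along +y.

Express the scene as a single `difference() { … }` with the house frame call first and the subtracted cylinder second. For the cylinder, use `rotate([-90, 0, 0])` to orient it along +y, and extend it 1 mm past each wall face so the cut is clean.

difference() {
  house_frame();
  translate([2222, -1, 2014]) rotate([-90, 0, 0]) cylinder(h = 174, r = 26);
}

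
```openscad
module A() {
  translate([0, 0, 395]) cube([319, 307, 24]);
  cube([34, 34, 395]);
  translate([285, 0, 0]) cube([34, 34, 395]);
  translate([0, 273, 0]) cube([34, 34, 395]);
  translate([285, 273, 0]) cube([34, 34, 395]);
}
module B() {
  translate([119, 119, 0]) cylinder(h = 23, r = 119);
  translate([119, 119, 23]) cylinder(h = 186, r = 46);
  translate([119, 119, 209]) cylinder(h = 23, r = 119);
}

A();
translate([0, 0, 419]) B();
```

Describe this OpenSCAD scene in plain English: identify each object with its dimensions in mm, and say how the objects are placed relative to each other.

A is a four-legged stool. The seat is 319×307 mm, 24 mm thick, top at z = 419 mm. It stands on four square legs, each 34×34 mm in cross-section, from z = 0 to the seat underside, each flush with a corner of the seat.

B is a spool: two coaxial disc flanges of radius 119 mm and thickness 23 mm, joined by a core cylinder of radius 46 mm and height 186 mm. The lower flange rests on z = 0 and the three cylinders share a vertical axis.

The spool is on top of the stool.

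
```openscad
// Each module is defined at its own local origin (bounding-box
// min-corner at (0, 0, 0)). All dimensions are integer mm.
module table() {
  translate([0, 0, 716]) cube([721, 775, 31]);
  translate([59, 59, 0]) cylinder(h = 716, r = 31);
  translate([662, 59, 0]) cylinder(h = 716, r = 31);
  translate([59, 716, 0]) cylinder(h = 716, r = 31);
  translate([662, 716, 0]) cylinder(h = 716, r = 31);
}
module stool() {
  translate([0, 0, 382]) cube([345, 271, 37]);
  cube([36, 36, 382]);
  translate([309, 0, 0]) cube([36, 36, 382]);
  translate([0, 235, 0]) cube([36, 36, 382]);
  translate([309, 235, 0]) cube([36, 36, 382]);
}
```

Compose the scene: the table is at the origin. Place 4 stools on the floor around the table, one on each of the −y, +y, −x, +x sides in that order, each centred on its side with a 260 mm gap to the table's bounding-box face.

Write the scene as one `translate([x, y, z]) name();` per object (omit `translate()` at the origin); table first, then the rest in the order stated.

table();
translate([188, -531, 0]) stool();
translate([188, 1035, 0]) stool();
translate([-605, 252, 0]) stool();
translate([981, 252, 0]) stool();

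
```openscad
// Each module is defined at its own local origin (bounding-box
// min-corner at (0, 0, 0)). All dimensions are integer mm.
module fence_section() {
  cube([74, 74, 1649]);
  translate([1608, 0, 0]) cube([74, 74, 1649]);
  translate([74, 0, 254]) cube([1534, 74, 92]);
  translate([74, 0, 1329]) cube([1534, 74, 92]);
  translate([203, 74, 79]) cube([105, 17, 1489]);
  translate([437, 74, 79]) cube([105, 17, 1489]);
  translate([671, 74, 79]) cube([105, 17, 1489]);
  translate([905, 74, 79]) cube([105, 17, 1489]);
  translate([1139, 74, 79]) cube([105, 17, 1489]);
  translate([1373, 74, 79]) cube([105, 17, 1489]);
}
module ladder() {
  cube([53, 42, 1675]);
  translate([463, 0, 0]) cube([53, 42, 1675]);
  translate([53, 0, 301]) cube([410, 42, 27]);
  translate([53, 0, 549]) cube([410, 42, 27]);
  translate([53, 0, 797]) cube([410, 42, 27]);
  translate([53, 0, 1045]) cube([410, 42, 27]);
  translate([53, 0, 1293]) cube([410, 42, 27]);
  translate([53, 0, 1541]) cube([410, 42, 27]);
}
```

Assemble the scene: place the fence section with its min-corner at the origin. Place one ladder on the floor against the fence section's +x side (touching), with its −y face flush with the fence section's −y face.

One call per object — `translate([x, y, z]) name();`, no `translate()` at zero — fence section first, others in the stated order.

fence_section();
translate([1682, 0, 0]) ladder();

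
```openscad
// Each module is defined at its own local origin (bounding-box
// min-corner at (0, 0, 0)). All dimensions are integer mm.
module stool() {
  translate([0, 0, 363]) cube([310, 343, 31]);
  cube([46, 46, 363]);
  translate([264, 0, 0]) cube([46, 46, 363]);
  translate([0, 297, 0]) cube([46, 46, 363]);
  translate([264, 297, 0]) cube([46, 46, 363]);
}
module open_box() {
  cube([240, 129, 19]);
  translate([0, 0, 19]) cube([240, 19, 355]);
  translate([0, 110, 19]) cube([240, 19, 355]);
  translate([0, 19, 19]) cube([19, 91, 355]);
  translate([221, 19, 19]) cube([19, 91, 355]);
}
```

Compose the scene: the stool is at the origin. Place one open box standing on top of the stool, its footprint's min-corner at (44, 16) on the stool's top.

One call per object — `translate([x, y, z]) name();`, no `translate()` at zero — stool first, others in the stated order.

stool();
translate([44, 16, 394]) open_box();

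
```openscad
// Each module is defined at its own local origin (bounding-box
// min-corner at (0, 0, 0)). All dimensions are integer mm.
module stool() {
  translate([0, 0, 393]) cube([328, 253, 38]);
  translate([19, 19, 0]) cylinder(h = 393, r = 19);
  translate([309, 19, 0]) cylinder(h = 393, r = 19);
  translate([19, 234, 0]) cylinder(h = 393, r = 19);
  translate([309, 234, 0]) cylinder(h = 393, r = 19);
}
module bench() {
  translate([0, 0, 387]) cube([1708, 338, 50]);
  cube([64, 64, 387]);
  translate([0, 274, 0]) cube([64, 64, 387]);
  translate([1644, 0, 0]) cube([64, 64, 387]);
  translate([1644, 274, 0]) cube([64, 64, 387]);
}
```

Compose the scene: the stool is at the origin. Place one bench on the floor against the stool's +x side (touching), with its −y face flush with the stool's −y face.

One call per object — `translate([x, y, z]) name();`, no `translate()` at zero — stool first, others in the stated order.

stool();
translate([328, 0, 0]) bench();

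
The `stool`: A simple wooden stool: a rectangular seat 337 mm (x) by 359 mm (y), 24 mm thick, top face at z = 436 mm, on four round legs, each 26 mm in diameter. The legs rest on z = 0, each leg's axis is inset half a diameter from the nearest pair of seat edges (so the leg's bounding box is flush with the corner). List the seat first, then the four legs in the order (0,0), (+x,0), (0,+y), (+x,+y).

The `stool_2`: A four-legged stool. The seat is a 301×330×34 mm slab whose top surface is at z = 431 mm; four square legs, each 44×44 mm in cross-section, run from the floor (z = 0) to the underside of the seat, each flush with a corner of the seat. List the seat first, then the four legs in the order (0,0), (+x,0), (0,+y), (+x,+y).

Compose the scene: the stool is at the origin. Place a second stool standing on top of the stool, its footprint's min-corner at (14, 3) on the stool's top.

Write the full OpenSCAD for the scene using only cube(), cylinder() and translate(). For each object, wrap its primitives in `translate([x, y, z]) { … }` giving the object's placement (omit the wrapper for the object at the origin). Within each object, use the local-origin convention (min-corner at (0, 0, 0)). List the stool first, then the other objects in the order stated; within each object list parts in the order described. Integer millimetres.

translate([0, 0, 412]) cube([337, 359, 24]);
translate([13, 13, 0]) cylinder(h = 412, r = 13);
translate([324, 13, 0]) cylinder(h = 412, r = 13);
translate([13, 346, 0]) cylinder(h = 412, r = 13);
translate([324, 346, 0]) cylinder(h = 412, r = 13);
translate([14, 3, 436]) {
  translate([0, 0, 397]) cube([301, 330, 34]);
  cube([44, 44, 397]);
  translate([257, 0, 0]) cube([44, 44, 397]);
  translate([0, 286, 0]) cube([44, 44, 397]);
  translate([257, 286, 0]) cube([44, 44, 397]);
}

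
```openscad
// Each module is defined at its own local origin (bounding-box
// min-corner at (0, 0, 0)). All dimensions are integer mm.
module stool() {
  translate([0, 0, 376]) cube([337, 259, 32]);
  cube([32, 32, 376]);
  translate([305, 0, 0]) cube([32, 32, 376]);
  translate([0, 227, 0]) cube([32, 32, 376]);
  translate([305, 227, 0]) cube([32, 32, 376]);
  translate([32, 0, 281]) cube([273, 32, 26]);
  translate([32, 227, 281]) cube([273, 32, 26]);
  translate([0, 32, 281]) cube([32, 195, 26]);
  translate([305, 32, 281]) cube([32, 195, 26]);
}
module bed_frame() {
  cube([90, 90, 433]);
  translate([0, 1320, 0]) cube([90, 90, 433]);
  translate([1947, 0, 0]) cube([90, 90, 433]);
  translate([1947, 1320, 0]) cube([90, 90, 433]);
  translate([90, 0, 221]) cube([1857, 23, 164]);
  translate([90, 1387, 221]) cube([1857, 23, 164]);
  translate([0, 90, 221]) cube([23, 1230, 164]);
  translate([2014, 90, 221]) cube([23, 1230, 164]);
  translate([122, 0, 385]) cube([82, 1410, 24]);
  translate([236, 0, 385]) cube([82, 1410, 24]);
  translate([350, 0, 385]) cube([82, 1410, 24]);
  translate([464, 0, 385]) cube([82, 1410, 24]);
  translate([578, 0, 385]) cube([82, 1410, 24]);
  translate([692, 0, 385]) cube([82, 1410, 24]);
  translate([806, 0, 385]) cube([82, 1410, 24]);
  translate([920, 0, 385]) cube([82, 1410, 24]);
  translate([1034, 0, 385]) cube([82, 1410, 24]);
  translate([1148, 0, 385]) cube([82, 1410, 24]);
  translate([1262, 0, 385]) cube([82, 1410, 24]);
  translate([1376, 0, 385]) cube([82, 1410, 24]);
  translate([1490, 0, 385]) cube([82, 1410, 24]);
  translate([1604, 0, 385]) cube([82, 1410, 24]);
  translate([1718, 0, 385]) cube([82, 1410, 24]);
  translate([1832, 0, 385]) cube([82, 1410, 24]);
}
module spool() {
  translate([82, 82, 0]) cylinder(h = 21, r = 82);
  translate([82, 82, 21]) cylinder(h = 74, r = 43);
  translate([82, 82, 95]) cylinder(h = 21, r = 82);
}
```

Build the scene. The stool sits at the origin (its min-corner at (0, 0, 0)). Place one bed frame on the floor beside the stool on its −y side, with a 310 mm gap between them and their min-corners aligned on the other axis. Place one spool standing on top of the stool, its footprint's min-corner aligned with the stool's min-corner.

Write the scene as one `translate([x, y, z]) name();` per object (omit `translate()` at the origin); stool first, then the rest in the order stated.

stool();
translate([0, -1720, 0]) bed_frame();
translate([0, 0, 408]) spool();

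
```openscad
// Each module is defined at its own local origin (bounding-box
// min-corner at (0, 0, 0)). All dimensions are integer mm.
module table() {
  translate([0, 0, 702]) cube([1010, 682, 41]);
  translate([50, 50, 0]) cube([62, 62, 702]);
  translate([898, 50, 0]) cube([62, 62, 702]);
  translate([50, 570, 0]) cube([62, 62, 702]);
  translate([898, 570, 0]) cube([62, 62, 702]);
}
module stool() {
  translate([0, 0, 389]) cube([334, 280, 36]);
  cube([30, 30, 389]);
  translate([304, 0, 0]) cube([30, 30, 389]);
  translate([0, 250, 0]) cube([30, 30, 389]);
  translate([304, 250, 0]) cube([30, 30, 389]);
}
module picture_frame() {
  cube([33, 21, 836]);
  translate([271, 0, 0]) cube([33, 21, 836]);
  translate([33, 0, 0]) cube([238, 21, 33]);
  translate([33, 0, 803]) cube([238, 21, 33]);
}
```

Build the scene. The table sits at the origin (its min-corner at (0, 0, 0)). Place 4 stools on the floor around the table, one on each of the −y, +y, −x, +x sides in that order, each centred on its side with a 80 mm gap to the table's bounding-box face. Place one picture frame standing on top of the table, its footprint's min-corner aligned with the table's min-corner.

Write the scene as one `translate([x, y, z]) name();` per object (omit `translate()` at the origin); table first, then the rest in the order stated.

table();
translate([338, -360, 0]) stool();
translate([338, 762, 0]) stool();
translate([-414, 201, 0]) stool();
translate([1090, 201, 0]) stool();
translate([0, 0, 743]) picture_frame();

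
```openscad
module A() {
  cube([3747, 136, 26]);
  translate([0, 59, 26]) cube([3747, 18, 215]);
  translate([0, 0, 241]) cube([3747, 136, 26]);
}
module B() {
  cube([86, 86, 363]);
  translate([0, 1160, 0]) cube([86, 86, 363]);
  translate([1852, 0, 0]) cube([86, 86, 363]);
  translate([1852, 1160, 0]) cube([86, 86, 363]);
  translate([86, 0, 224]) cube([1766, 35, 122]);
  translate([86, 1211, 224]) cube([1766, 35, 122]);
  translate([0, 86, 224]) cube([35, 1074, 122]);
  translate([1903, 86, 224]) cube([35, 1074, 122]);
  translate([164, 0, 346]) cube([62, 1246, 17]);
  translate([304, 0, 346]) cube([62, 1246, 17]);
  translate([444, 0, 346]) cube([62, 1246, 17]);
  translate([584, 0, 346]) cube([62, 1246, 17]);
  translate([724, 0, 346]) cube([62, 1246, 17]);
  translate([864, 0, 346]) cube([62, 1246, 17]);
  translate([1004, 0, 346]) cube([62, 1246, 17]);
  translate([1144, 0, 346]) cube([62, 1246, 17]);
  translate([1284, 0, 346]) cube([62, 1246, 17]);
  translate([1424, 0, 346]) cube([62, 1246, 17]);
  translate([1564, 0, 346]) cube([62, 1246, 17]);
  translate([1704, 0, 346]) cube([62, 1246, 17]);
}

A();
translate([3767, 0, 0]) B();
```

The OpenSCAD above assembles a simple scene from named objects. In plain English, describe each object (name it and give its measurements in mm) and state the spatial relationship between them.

A is an I-beam lying along x, 3747 mm long. Overall section height 267 mm. Two flanges 136 mm wide (y) and 26 mm thick, one on the floor and one at the top; a web 18 mm thick runs between them, centred on the flange width.

B is a bed frame 1938 mm long (x) by 1246 mm wide (y). Four 86×86 mm corner posts, 363 mm tall, at the corners of the footprint. Four rails of 35 mm thickness and 122 mm height run between adjacent posts with their undersides at z = 224 mm, their outer faces flush with the outside of the frame (the two x-running rails run between the posts' inner faces; the two y-running rails run between the posts' inner faces). 12 slats, each 62 mm wide (x) and 17 mm thick, lie across the top of the two x-running rails, running the full 1246 mm width of the frame in y; the slats are evenly spaced along x between the inner faces of the end posts with equal gaps (rounded down to the nearest mm) at the −x end and between each pair — any rounding remainder accumulates at the +x end.

The bed frame is on the floor beside the I-beam on its +x side.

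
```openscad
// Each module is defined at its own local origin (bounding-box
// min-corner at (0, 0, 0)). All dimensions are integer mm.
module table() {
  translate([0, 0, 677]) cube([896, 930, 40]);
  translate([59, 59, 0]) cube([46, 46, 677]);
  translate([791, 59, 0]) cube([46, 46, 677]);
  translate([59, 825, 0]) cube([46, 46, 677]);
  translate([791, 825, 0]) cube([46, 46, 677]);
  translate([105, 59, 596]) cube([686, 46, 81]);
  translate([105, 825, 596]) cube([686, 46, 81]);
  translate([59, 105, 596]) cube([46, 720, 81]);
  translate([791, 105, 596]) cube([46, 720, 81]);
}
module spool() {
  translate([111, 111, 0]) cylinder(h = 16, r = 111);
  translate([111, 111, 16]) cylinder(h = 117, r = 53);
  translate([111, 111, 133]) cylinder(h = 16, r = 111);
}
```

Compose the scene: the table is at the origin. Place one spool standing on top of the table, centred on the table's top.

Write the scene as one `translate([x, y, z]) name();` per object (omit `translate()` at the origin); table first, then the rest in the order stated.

table();
translate([337, 354, 717]) spool();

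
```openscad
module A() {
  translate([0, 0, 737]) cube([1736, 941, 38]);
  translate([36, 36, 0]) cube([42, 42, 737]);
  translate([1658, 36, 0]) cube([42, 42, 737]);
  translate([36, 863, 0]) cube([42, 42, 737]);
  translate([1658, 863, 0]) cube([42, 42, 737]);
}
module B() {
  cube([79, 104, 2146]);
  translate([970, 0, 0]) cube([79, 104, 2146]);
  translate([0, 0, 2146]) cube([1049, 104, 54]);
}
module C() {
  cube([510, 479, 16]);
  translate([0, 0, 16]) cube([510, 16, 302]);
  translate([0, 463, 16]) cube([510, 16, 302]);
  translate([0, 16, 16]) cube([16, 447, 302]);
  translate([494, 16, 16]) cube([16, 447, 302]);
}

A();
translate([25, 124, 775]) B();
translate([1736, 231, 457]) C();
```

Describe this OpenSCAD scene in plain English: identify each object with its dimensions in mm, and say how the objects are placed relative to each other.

A is a table with a 1736×941 mm rectangular top, 38 mm thick, top surface at z = 775 mm, supported by four 42×42 mm square legs, each inset 36 mm from the nearest pair of top edges, running from the floor.

B is a rectangular door frame: two vertical jambs of 79×104 mm section, 2146 mm tall, with a clear opening 891 mm wide between their inner faces. A header 54 mm tall and 104 mm deep lies on top of the jambs and spans the full outside width.

C is an open storage box with external size 510×479×318 mm and wall thickness 16 mm (the base is also 16 mm thick). The base covers the whole footprint; the four walls stand on the base, with the y-facing walls full-width and the x-facing walls fitting between their inner faces.

The door frame is on top of the table. The open box is beside the table with their tops flush at z = 775.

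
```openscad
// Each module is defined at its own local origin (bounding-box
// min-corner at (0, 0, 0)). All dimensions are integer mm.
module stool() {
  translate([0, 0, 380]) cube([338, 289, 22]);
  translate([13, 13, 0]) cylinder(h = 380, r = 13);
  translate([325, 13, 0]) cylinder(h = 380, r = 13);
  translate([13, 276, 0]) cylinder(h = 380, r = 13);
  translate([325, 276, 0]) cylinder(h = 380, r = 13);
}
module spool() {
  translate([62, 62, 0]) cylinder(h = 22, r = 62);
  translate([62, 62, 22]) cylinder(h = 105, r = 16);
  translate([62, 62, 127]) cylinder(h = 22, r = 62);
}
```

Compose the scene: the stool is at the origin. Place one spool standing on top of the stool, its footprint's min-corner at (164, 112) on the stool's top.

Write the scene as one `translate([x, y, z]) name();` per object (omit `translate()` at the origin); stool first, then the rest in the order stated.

stool();
translate([164, 112, 402]) spool();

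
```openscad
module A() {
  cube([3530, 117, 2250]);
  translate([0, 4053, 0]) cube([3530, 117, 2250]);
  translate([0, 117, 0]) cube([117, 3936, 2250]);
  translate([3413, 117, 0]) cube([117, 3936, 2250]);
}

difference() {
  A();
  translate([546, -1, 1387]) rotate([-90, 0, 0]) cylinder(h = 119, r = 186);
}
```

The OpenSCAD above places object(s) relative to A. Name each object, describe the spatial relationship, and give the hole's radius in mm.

A is a house frame. The house frame has a circular hole through its front wall. The hole's radius is 186 mm.

The subtracted cylinder has r = 186 mm.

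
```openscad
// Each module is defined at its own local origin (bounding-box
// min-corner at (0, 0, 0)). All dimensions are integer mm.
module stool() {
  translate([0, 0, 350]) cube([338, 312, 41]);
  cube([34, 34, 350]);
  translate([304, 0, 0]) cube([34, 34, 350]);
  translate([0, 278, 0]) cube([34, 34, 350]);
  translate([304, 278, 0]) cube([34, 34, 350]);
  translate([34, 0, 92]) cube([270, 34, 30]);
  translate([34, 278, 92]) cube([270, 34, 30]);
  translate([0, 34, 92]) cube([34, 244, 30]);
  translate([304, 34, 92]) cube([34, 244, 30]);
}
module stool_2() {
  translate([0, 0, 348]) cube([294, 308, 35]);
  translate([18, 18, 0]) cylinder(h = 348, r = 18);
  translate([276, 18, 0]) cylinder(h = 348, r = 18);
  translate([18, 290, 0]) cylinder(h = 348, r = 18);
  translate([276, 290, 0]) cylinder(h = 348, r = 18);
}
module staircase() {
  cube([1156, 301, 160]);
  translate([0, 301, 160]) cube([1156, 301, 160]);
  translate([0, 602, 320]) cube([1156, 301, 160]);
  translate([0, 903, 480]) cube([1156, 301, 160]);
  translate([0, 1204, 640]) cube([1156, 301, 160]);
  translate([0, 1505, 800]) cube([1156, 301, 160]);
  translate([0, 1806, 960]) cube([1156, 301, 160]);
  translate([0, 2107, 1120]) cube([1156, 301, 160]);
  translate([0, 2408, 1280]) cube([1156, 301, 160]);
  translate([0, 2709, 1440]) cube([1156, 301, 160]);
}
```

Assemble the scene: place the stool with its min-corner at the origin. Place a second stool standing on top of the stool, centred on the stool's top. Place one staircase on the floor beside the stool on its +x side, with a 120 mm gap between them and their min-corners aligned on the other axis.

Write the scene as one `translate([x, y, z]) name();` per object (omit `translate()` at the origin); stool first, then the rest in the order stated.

stool();
translate([22, 2, 391]) stool_2();
translate([458, 0, 0]) staircase();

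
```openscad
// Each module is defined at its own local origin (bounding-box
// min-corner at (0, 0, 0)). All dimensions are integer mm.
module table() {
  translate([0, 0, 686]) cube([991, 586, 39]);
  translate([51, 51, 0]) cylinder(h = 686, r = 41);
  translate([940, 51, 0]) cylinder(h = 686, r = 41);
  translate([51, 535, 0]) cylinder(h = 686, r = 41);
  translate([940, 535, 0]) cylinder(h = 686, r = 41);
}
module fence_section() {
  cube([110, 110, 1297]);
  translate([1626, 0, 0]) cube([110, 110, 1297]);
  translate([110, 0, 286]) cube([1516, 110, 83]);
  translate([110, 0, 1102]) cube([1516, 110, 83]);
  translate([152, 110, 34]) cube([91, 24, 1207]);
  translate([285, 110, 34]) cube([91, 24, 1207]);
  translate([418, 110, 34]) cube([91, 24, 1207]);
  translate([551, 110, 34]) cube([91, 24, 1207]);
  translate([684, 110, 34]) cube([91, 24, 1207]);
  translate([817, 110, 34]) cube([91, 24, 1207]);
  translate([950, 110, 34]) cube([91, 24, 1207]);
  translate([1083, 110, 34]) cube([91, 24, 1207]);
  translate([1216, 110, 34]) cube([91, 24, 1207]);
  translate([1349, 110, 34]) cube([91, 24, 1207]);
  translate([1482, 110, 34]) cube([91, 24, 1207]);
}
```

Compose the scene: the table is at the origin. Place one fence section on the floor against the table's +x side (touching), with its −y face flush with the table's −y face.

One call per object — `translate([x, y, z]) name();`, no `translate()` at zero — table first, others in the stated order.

table();
translate([991, 0, 0]) fence_section();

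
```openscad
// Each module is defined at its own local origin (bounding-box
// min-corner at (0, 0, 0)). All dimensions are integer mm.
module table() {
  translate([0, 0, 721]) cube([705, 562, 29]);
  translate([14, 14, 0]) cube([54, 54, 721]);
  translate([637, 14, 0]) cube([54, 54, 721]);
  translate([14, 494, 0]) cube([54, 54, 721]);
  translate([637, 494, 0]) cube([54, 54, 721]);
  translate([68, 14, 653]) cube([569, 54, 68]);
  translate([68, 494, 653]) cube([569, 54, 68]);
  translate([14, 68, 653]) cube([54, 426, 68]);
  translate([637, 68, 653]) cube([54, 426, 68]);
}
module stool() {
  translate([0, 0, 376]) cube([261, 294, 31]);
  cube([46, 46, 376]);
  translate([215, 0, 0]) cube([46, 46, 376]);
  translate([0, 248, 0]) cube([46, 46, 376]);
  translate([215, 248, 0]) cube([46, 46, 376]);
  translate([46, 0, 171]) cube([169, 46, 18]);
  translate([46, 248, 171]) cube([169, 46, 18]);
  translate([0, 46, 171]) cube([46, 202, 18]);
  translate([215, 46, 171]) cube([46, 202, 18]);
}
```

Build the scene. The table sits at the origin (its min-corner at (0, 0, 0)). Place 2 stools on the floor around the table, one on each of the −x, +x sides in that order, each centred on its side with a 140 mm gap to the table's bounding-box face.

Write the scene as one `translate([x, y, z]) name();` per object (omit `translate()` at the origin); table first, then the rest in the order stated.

table();
translate([-401, 134, 0]) stool();
translate([845, 134, 0]) stool();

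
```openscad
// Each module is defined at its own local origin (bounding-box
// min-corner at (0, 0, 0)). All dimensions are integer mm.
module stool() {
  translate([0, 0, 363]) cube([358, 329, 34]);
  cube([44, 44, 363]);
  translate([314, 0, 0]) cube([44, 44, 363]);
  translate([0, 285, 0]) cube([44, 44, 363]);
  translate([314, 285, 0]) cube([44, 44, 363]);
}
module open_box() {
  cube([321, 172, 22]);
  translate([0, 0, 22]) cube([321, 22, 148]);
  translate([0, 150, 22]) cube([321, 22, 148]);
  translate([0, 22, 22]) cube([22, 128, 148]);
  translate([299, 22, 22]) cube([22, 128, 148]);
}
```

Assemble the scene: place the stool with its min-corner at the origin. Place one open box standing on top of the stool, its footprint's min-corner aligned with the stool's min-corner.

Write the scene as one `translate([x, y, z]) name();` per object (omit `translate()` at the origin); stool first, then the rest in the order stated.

stool();
translate([0, 0, 397]) open_box();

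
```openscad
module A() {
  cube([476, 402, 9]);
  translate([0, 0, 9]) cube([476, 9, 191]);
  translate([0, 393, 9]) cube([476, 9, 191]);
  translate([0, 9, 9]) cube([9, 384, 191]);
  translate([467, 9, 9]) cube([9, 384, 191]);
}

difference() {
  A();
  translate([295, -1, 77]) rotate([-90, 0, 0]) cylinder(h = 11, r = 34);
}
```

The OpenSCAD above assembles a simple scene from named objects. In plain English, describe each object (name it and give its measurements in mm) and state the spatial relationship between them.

A is an open storage box with external size 476×402×200 mm and wall thickness 9 mm (the base is also 9 mm thick). The base covers the whole footprint; the four walls stand on the base, with the y-facing walls full-width and the x-facing walls fitting between their inner faces.

The open box has a circular hole of radius 34 mm through its front wall, centred at (x = 295, z = 77).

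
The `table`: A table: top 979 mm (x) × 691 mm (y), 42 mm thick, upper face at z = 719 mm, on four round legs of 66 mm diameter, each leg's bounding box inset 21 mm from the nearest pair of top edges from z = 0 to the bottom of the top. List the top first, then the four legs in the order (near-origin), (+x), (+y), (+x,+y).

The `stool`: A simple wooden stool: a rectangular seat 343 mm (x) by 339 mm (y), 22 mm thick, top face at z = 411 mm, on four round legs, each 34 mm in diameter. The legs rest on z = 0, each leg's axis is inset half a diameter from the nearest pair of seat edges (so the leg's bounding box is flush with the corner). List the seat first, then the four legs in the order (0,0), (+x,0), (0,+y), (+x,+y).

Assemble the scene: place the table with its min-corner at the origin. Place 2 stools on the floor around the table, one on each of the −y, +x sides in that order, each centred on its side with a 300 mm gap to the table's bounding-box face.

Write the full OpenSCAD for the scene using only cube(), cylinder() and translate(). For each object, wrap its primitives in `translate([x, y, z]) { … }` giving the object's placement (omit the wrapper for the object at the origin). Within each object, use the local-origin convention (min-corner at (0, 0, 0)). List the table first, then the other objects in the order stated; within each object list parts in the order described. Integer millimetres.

translate([0, 0, 677]) cube([979, 691, 42]);
translate([54, 54, 0]) cylinder(h = 677, r = 33);
translate([925, 54, 0]) cylinder(h = 677, r = 33);
translate([54, 637, 0]) cylinder(h = 677, r = 33);
translate([925, 637, 0]) cylinder(h = 677, r = 33);
translate([318, -639, 0]) {
  translate([0, 0, 389]) cube([343, 339, 22]);
  translate([17, 17, 0]) cylinder(h = 389, r = 17);
  translate([326, 17, 0]) cylinder(h = 389, r = 17);
  translate([17, 322, 0]) cylinder(h = 389, r = 17);
  translate([326, 322, 0]) cylinder(h = 389, r = 17);
}
translate([1279, 176, 0]) {
  translate([0, 0, 389]) cube([343, 339, 22]);
  translate([17, 17, 0]) cylinder(h = 389, r = 17);
  translate([326, 17, 0]) cylinder(h = 389, r = 17);
  translate([17, 322, 0]) cylinder(h = 389, r = 17);
  translate([326, 322, 0]) cylinder(h = 389, r = 17);
}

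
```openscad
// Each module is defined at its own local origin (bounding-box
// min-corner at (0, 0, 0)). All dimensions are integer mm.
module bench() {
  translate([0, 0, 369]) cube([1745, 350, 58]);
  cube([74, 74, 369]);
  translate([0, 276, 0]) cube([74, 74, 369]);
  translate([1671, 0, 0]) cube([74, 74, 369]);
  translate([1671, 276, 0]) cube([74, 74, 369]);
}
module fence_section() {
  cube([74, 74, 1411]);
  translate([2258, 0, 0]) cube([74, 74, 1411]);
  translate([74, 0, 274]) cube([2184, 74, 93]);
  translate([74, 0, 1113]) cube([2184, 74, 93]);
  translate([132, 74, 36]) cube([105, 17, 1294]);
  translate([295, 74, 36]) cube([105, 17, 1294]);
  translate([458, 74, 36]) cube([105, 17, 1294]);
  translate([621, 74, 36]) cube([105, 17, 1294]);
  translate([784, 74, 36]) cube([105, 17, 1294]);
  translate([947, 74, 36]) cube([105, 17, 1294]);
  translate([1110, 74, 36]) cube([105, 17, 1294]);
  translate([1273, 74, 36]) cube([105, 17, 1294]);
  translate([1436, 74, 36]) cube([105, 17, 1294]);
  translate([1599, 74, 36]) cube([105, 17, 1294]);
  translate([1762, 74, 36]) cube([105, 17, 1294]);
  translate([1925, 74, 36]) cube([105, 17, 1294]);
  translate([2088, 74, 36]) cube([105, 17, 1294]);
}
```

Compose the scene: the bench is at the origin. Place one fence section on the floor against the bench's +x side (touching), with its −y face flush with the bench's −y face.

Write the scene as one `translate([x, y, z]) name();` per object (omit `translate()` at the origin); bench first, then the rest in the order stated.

bench();
translate([1745, 0, 0]) fence_section();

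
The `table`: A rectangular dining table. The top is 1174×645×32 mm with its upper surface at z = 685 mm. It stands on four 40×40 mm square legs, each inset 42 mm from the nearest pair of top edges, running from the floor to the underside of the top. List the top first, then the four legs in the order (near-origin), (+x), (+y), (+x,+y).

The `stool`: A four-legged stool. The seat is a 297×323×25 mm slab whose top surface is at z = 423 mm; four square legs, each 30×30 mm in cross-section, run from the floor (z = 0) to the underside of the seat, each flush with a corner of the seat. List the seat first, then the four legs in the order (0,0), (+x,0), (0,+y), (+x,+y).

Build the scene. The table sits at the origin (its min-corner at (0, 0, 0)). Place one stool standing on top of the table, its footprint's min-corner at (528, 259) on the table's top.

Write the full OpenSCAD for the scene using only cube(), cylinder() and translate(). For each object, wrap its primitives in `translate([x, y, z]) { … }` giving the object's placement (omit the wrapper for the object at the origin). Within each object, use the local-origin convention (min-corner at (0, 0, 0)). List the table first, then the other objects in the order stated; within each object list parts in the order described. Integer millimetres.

translate([0, 0, 653]) cube([1174, 645, 32]);
translate([42, 42, 0]) cube([40, 40, 653]);
translate([1092, 42, 0]) cube([40, 40, 653]);
translate([42, 563, 0]) cube([40, 40, 653]);
translate([1092, 563, 0]) cube([40, 40, 653]);
translate([528, 259, 685]) {
  translate([0, 0, 398]) cube([297, 323, 25]);
  cube([30, 30, 398]);
  translate([267, 0, 0]) cube([30, 30, 398]);
  translate([0, 293, 0]) cube([30, 30, 398]);
  translate([267, 293, 0]) cube([30, 30, 398]);
}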